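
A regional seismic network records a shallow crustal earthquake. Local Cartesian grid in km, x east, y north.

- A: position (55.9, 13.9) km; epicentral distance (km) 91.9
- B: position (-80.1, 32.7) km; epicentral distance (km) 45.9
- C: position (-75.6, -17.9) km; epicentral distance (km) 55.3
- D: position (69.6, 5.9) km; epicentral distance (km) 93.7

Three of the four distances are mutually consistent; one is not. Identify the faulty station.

Solve using three stations at a time. Using A, B, C (subtract circle equations pairwise → linear system) gives (x, y) ≈ (-35.8, 20.5).
Distances from that point to each station vs reported:
  A: calculated 91.9 vs reported 91.9 → residual 0.0 km
  B: calculated 46.0 vs reported 45.9 → residual 0.1 km
  C: calculated 55.3 vs reported 55.3 → residual 0.0 km
  D: calculated 106.4 vs reported 93.7 → residual 12.7 km
A, B, C are mutually consistent (residuals ≈ 0); D is off by 12.7 km.

D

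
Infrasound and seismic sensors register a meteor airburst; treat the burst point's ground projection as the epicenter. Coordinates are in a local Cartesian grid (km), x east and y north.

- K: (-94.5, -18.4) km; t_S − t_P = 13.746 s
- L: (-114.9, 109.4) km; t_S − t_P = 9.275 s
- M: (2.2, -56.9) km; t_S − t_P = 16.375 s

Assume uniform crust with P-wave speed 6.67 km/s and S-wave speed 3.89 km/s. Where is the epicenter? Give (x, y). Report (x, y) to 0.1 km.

Distance from S−P lag: d = Δt · v_P v_S / (v_P − v_S) = Δt · (6.67·3.89)/(6.67−3.89) ≈ 9.3332·Δt.
So d_K = 128.29, d_L = 86.57, d_M = 152.83 km.
Circle about each station: (x + 94.5)² + (y + 18.4)² = 128.29²; (x + 114.9)² + (y − 109.4)² = 86.57²; (x − 2.2)² + (y + 56.9)² = 152.83².
Subtracting the K equation from the L and M equations removes the quadratic terms:
-40.8 x + 255.6 y = 24865.52
193.4 x − 77.0 y = -12925.04
Solving the 2×2 system: x ≈ -30.0, y ≈ 92.5 km.

x ≈ -30.0 km, y ≈ 92.5 km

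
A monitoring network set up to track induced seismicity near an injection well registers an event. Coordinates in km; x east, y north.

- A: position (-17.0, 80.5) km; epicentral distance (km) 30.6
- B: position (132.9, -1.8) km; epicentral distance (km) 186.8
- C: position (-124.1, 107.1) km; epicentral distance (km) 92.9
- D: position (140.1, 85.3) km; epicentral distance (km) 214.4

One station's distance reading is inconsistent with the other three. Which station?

Solve using three stations at a time. Using A, B, C (subtract circle equations pairwise → linear system) gives (x, y) ≈ (-42.2, 63.2).
Distances from that point to each station vs reported:
  A: calculated 30.6 vs reported 30.6 → residual 0.0 km
  B: calculated 186.8 vs reported 186.8 → residual 0.0 km
  C: calculated 92.9 vs reported 92.9 → residual 0.0 km
  D: calculated 183.7 vs reported 214.4 → residual 30.7 km
A, B, C are mutually consistent (residuals ≈ 0); D is off by 30.7 km.

D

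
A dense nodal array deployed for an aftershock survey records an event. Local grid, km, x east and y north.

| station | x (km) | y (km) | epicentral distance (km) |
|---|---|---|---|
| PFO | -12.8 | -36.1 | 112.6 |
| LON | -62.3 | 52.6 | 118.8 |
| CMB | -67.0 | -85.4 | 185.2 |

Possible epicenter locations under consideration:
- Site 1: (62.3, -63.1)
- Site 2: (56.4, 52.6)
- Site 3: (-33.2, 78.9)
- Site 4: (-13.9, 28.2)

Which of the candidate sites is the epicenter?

Site 2

For each candidate, compare |candidate − station| to the reported distance:
Site 1: residuals PFO 32.8, LON 51.2, CMB 54.0 → max 54.0 km
Site 2: residuals PFO 0.1, LON 0.1, CMB 0.1 → max 0.1 km
Site 3: residuals PFO 4.2, LON 79.6, CMB 17.5 → max 79.6 km
Site 4: residuals PFO 48.3, LON 64.6, CMB 59.8 → max 64.6 km
Only Site 2 has all residuals ≈ 0.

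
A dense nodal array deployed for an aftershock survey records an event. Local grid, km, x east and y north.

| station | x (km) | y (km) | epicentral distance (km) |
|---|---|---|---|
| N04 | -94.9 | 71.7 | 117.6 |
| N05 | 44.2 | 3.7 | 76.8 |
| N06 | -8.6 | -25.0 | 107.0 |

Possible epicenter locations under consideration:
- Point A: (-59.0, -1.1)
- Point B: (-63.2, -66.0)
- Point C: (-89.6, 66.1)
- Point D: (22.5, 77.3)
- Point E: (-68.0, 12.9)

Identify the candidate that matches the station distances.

Point D

For each candidate, compare |candidate − station| to the reported distance:
Point A: residuals N04 36.4, N05 26.5, N06 51.2 → max 51.2 km
Point B: residuals N04 23.7, N05 51.2, N06 38.7 → max 51.2 km
Point C: residuals N04 109.9, N05 70.8, N06 14.9 → max 109.9 km
Point D: residuals N04 0.1, N05 0.1, N06 0.1 → max 0.1 km
Point E: residuals N04 52.9, N05 35.8, N06 36.5 → max 52.9 km
Only Point D has all residuals ≈ 0.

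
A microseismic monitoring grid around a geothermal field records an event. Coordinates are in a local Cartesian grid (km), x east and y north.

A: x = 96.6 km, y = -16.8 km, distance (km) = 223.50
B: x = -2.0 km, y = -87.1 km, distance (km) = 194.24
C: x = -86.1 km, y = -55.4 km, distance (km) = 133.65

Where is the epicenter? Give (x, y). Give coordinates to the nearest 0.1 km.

x ≈ -106.4 km, y ≈ 76.7 km

Circle about each station: (x − 96.6)² + (y + 16.8)² = 223.50²; (x + 2.0)² + (y + 87.1)² = 194.24²; (x + 86.1)² + (y + 55.4)² = 133.65².
Subtracting pairs of circle equations eliminates x²+y² and gives linear equations (the radical axes):
-197.2 x − 140.6 y = 10199.68
-365.4 x − 77.2 y = 32958.50
Solving the 2×2 system: x ≈ -106.4, y ≈ 76.7 km.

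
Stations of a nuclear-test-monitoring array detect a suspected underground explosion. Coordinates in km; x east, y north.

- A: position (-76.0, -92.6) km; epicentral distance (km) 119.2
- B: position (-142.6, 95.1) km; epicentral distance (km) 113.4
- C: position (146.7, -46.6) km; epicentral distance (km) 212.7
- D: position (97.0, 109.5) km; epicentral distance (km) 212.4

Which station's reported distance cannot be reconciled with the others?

Solve using three stations at a time. Using A, B, C (subtract circle equations pairwise → linear system) gives (x, y) ≈ (-53.8, 24.5).
Distances from that point to each station vs reported:
  A: calculated 119.2 vs reported 119.2 → residual 0.0 km
  B: calculated 113.4 vs reported 113.4 → residual 0.0 km
  C: calculated 212.7 vs reported 212.7 → residual 0.0 km
  D: calculated 173.1 vs reported 212.4 → residual 39.3 km
A, B, C are mutually consistent (residuals ≈ 0); D is off by 39.3 km.

D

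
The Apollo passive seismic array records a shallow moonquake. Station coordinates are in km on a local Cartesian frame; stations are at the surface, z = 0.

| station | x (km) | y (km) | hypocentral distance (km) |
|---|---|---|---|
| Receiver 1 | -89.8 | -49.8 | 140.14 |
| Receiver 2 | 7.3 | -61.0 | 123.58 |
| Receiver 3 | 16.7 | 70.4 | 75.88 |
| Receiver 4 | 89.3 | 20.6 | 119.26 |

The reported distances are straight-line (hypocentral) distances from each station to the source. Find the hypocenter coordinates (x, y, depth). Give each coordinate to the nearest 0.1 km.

(-7.5, 42.3, 66.2)

Each station gives a sphere (x−x_i)² + (y−y_i)² + z² = d_i² (stations at z=0).
Subtracting the Receiver 1 sphere from Receiver 2 and Receiver 3: z² cancels, leaving linear equations in x and y:
194.2 x − 22.4 y = -2402.59
213.0 x + 240.4 y = 8572.42
Solving: x ≈ -7.493, y ≈ 42.298 km (keep extra digits for the depth step; rounded: -7.5, 42.3).
Then from the Receiver 1 sphere: z² = 140.14² − (x + 89.8)² − (y + 49.8)² with x = -7.493, y = 42.298, so z ≈ 66.202 ≈ 66.2 km.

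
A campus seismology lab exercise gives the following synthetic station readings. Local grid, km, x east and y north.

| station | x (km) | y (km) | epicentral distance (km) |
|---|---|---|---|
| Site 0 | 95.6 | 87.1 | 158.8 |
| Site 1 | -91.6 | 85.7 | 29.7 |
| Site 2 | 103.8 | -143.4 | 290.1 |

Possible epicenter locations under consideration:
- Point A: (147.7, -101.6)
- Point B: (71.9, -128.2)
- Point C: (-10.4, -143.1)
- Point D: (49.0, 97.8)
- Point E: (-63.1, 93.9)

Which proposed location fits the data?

Point E

For each candidate, compare |candidate − station| to the reported distance:
Point A: residuals Site 0 37.0, Site 1 274.2, Site 2 229.5 → max 274.2 km
Point B: residuals Site 0 57.8, Site 1 239.5, Site 2 254.8 → max 254.8 km
Point C: residuals Site 0 94.6, Site 1 213.1, Site 2 175.9 → max 213.1 km
Point D: residuals Site 0 111.0, Site 1 111.4, Site 2 42.8 → max 111.4 km
Point E: residuals Site 0 0.0, Site 1 0.0, Site 2 0.0 → max 0.0 km
Only Point E has all residuals ≈ 0.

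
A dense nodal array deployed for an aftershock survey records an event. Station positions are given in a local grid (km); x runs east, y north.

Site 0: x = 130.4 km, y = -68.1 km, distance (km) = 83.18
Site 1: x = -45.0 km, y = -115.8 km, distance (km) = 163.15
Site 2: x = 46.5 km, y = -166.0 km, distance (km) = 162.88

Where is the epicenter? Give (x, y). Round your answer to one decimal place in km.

Circle about each station: (x − 130.4)² + (y + 68.1)² = 83.18²; (x + 45.0)² + (y + 115.8)² = 163.15²; (x − 46.5)² + (y + 166.0)² = 162.88².
Subtracting the Site 0 equation from the Site 1 and Site 2 equations removes the quadratic terms:
-350.8 x − 95.4 y = -25906.14
-167.8 x − 195.8 y = -11534.50
Solving the 2×2 system: x ≈ 75.4, y ≈ -5.7 km.
Check against Site 0 (with the unrounded x, y): √((x − 130.4)²+(y + 68.1)²) = 83.17 ≈ 83.18 km. ✓

x ≈ 75.4 km, y ≈ -5.7 km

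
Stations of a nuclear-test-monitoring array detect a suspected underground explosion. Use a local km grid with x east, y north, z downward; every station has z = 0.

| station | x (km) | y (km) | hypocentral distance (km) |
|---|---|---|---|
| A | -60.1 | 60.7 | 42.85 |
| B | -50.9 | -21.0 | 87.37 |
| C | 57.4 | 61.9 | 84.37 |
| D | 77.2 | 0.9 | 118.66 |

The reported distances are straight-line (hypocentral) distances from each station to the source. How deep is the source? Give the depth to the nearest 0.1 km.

depth ≈ 22.7 km

Each station gives a sphere (x−x_i)² + (y−y_i)² + z² = d_i² (stations at z=0).
Subtracting the A sphere from B and C: z² cancels, leaving linear equations in x and y:
18.4 x − 163.4 y = -10062.08
235.0 x + 2.4 y = -5452.30
Solving: x ≈ -23.803, y ≈ 58.899 km (keep extra digits for the depth step; rounded: -23.8, 58.9).
Then from the A sphere: z² = 42.85² − (x + 60.1)² − (y − 60.7)² with x = -23.803, y = 58.899, so z ≈ 22.703 ≈ 22.7 km.
Check against D (with the unrounded solution): distance 118.66 ≈ 118.66 km. ✓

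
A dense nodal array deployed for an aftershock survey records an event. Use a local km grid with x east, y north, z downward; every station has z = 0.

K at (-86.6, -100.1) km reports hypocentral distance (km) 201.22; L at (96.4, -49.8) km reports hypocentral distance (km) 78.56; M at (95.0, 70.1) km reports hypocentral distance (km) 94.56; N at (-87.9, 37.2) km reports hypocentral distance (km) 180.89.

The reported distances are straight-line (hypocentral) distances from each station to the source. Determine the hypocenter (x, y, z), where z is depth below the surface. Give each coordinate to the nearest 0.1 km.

(78.5, -1.6, 59.4)

Each station gives a sphere (x−x_i)² + (y−y_i)² + z² = d_i² (stations at z=0).
Subtracting the K sphere from L and M: z² cancels, leaving linear equations in x and y:
366.0 x + 100.6 y = 28571.24
363.2 x + 340.4 y = 27967.33
Solving: x ≈ 78.504, y ≈ -1.602 km (keep extra digits for the depth step; rounded: 78.5, -1.6).
Then from the K sphere: z² = 201.22² − (x + 86.6)² − (y + 100.1)² with x = 78.504, y = -1.602, so z ≈ 59.400 ≈ 59.4 km.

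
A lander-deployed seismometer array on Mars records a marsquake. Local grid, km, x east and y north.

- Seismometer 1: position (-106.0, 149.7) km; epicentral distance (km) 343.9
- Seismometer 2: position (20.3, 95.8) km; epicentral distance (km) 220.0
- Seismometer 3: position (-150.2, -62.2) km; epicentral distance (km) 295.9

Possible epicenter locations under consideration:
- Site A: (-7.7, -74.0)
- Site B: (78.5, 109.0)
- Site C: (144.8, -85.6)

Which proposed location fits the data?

For each candidate, compare |candidate − station| to the reported distance:
Site A: residuals Seismometer 1 99.6, Seismometer 2 47.9, Seismometer 3 152.9 → max 152.9 km
Site B: residuals Seismometer 1 155.0, Seismometer 2 160.3, Seismometer 3 10.2 → max 160.3 km
Site C: residuals Seismometer 1 0.0, Seismometer 2 0.0, Seismometer 3 0.0 → max 0.0 km
Only Site C has all residuals ≈ 0.

Site C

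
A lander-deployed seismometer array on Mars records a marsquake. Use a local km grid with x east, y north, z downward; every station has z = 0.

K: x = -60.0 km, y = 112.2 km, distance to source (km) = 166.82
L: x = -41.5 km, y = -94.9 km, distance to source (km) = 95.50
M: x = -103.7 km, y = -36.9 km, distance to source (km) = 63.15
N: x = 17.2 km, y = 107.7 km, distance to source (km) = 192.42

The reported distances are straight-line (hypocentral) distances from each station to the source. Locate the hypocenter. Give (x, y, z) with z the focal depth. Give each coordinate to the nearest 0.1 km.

(-89.7, -40.0, 61.5)

Each station gives a sphere (x−x_i)² + (y−y_i)² + z² = d_i² (stations at z=0).
Subtracting the K sphere from L and M: z² cancels, leaving linear equations in x and y:
37.0 x − 414.2 y = 13248.08
-87.4 x − 298.2 y = 19767.45
Solving: x ≈ -89.704, y ≈ -39.998 km (keep extra digits for the depth step; rounded: -89.7, -40.0).
Then from the K sphere: z² = 166.82² − (x + 60.0)² − (y − 112.2)² with x = -89.704, y = -39.998, so z ≈ 61.501 ≈ 61.5 km.
Check against N (with the unrounded solution): distance 192.42 ≈ 192.42 km. ✓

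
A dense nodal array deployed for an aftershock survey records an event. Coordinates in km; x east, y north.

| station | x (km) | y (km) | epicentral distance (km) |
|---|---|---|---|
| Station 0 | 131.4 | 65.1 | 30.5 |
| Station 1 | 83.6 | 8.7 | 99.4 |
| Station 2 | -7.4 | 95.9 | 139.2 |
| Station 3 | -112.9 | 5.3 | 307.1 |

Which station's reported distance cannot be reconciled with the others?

Station 3

Solve using three stations at a time. Using Station 0, Station 1, Station 2 (subtract circle equations pairwise → linear system) gives (x, y) ≈ (131.8, 95.6).
Distances from that point to each station vs reported:
  Station 0: calculated 30.5 vs reported 30.5 → residual 0.0 km
  Station 1: calculated 99.4 vs reported 99.4 → residual 0.0 km
  Station 2: calculated 139.2 vs reported 139.2 → residual 0.0 km
  Station 3: calculated 260.9 vs reported 307.1 → residual 46.2 km
Station 0, Station 1, Station 2 are mutually consistent (residuals ≈ 0); Station 3 is off by 46.2 km.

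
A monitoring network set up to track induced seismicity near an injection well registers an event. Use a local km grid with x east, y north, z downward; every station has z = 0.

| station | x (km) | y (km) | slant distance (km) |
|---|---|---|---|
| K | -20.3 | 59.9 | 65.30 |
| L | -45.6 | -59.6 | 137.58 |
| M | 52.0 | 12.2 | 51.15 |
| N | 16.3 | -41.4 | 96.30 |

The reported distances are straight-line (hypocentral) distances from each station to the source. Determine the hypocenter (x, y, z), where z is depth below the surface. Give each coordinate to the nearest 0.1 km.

Each station gives a sphere (x−x_i)² + (y−y_i)² + z² = d_i² (stations at z=0).
Subtracting the K sphere from L and M: z² cancels, leaving linear equations in x and y:
-50.6 x − 239.0 y = -13032.75
144.6 x − 95.4 y = 500.51
Solving: x ≈ 34.604, y ≈ 47.204 km (keep extra digits for the depth step; rounded: 34.6, 47.2).
Then from the K sphere: z² = 65.30² − (x + 20.3)² − (y − 59.9)² with x = 34.604, y = 47.204, so z ≈ 32.992 ≈ 33.0 km.

x ≈ 34.6 km, y ≈ 47.2 km, depth ≈ 33.0 km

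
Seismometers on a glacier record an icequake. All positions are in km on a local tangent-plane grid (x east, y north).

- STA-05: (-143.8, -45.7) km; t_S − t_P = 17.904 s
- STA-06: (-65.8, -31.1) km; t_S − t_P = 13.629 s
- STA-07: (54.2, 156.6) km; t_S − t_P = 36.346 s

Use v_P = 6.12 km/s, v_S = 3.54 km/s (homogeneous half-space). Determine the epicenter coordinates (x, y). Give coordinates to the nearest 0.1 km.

x ≈ -25.2 km, y ≈ -138.1 km

Distance from S−P lag: d = Δt · v_P v_S / (v_P − v_S) = Δt · (6.12·3.54)/(6.12−3.54) ≈ 8.3972·Δt.
So d_STA-05 = 150.34, d_STA-06 = 114.45, d_STA-07 = 305.20 km.
Circle about each station: (x + 143.8)² + (y + 45.7)² = 150.34²; (x + 65.8)² + (y + 31.1)² = 114.45²; (x − 54.2)² + (y − 156.6)² = 305.20².
Subtracting the STA-05 equation from the STA-06 and STA-07 equations removes the quadratic terms:
156.0 x + 29.2 y = -7966.77
396.0 x + 404.6 y = -65850.65
Solving the 2×2 system: x ≈ -25.2, y ≈ -138.1 km.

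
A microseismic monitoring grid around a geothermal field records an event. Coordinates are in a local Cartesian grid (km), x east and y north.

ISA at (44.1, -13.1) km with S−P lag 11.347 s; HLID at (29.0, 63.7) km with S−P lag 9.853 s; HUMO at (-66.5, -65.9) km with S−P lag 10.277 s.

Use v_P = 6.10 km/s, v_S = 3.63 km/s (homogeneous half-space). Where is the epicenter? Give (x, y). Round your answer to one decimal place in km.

(-50.3, 24.8)

Distance from S−P lag: d = Δt · v_P v_S / (v_P − v_S) = Δt · (6.10·3.63)/(6.10−3.63) ≈ 8.9648·Δt.
So d_ISA = 101.72, d_HLID = 88.33, d_HUMO = 92.13 km.
Circle about each station: (x − 44.1)² + (y + 13.1)² = 101.72²; (x − 29.0)² + (y − 63.7)² = 88.33²; (x + 66.5)² + (y + 65.9)² = 92.13².
Subtracting the ISA equation from the HLID and HUMO equations removes the quadratic terms:
-30.2 x + 153.6 y = 5327.04
-221.2 x − 105.6 y = 8507.66
Solving the 2×2 system: x ≈ -50.3, y ≈ 24.8 km.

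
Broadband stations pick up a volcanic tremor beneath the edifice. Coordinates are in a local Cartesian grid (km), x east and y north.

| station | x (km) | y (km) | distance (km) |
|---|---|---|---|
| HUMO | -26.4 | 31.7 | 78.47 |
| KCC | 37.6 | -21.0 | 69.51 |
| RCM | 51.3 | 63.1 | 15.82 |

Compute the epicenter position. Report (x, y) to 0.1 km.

x ≈ 50.5 km, y ≈ 47.3 km

Circle about each station: (x + 26.4)² + (y − 31.7)² = 78.47²; (x − 37.6)² + (y + 21.0)² = 69.51²; (x − 51.3)² + (y − 63.1)² = 15.82².
Subtracting pairs of circle equations eliminates x²+y² and gives linear equations (the radical axes):
128.0 x − 105.4 y = 1478.81
155.4 x + 62.8 y = 10818.72
Solving the 2×2 system: x ≈ 50.5, y ≈ 47.3 km.
Check against HUMO (with the unrounded x, y): √((x + 26.4)²+(y − 31.7)²) = 78.47 ≈ 78.47 km. ✓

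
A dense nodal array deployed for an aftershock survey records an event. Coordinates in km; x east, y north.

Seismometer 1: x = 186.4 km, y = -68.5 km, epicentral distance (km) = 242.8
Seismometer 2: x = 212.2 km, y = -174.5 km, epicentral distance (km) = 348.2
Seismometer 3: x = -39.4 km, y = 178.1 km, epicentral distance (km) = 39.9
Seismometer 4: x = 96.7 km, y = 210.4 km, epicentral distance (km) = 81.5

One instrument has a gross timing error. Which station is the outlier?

Solve using three stations at a time. Using Seismometer 1, Seismometer 2, Seismometer 4 (subtract circle equations pairwise → linear system) gives (x, y) ≈ (59.0, 138.2).
Distances from that point to each station vs reported:
  Seismometer 1: calculated 242.8 vs reported 242.8 → residual 0.0 km
  Seismometer 2: calculated 348.2 vs reported 348.2 → residual 0.0 km
  Seismometer 3: calculated 106.2 vs reported 39.9 → residual 66.3 km
  Seismometer 4: calculated 81.5 vs reported 81.5 → residual 0.0 km
Seismometer 1, Seismometer 2, Seismometer 4 are mutually consistent (residuals ≈ 0); Seismometer 3 is off by 66.3 km.

Seismometer 3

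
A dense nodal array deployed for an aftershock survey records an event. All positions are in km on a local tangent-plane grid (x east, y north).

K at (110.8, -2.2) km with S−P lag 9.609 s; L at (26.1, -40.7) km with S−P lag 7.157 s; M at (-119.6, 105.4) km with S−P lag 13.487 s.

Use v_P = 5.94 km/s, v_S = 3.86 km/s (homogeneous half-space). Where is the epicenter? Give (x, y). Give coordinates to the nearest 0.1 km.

Distance from S−P lag: d = Δt · v_P v_S / (v_P − v_S) = Δt · (5.94·3.86)/(5.94−3.86) ≈ 11.0233·Δt.
So d_K = 105.92, d_L = 78.89, d_M = 148.67 km.
Circle about each station: (x − 110.8)² + (y + 2.2)² = 105.92²; (x − 26.1)² + (y + 40.7)² = 78.89²; (x + 119.6)² + (y − 105.4)² = 148.67².
Subtracting the K equation from the L and M equations removes the quadratic terms:
-169.4 x − 77.0 y = -4948.37
-460.8 x + 215.2 y = 2248.12
Solving the 2×2 system: x ≈ 12.4, y ≈ 37.0 km.
Check against K (with the unrounded x, y): √((x − 110.8)²+(y + 2.2)²) = 105.92 ≈ 105.92 km. ✓

(12.4, 37.0)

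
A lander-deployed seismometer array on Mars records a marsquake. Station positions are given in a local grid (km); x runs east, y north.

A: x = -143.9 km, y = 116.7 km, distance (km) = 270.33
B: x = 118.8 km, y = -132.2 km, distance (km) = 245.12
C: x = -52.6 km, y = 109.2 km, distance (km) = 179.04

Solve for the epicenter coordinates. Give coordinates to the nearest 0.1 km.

126.4 km east, 112.8 km north

Circle about each station: (x + 143.9)² + (y − 116.7)² = 270.33²; (x − 118.8)² + (y + 132.2)² = 245.12²; (x + 52.6)² + (y − 109.2)² = 179.04².
Subtracting pairs of circle equations eliminates x²+y² and gives linear equations (the radical axes):
525.4 x − 497.8 y = 10258.67
182.6 x − 15.0 y = 21388.29
Solving the 2×2 system: x ≈ 126.4, y ≈ 112.8 km.
Check against A (with the unrounded x, y): √((x + 143.9)²+(y − 116.7)²) = 270.33 ≈ 270.33 km. ✓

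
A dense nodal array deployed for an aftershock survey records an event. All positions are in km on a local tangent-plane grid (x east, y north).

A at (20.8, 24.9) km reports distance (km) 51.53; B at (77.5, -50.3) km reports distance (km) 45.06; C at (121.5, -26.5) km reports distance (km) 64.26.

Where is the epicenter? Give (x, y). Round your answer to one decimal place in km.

(59.7, -8.9)

Circle about each station: (x − 20.8)² + (y − 24.9)² = 51.53²; (x − 77.5)² + (y + 50.3)² = 45.06²; (x − 121.5)² + (y + 26.5)² = 64.26².
Subtracting the A equation from the B and C equations removes the quadratic terms:
113.4 x − 150.4 y = 8108.63
201.4 x − 102.8 y = 12937.84
Solving the 2×2 system: x ≈ 59.7, y ≈ -8.9 km.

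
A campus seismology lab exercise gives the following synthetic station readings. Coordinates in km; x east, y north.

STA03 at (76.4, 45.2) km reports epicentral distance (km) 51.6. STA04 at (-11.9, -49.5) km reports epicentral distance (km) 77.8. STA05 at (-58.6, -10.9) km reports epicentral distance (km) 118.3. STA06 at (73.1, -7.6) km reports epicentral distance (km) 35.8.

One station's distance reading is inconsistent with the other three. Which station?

STA05

Solve using three stations at a time. Using STA03, STA04, STA06 (subtract circle equations pairwise → linear system) gives (x, y) ≈ (40.7, 7.8).
Distances from that point to each station vs reported:
  STA03: calculated 51.7 vs reported 51.6 → residual 0.1 km
  STA04: calculated 77.8 vs reported 77.8 → residual 0.0 km
  STA05: calculated 101.1 vs reported 118.3 → residual 17.2 km
  STA06: calculated 35.9 vs reported 35.8 → residual 0.1 km
STA03, STA04, STA06 are mutually consistent (residuals ≈ 0); STA05 is off by 17.2 km.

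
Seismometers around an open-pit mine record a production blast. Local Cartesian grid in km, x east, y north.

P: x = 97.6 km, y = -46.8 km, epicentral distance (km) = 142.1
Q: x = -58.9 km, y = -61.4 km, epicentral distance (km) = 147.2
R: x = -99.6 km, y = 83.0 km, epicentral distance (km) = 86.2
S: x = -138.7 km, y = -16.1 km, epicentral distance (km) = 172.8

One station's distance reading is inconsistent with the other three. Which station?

Solve using three stations at a time. Using P, Q, S (subtract circle equations pairwise → linear system) gives (x, y) ≈ (12.7, 67.3).
Distances from that point to each station vs reported:
  P: calculated 142.2 vs reported 142.1 → residual 0.1 km
  Q: calculated 147.3 vs reported 147.2 → residual 0.1 km
  R: calculated 113.4 vs reported 86.2 → residual 27.2 km
  S: calculated 172.9 vs reported 172.8 → residual 0.1 km
P, Q, S are mutually consistent (residuals ≈ 0); R is off by 27.2 km.

R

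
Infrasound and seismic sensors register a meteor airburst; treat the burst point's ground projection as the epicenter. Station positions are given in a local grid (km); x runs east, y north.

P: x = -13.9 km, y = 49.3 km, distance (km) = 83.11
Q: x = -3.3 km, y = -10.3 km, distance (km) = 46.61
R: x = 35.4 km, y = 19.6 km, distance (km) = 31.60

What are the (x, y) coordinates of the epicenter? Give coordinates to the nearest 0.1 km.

Circle about each station: (x + 13.9)² + (y − 49.3)² = 83.11²; (x + 3.3)² + (y + 10.3)² = 46.61²; (x − 35.4)² + (y − 19.6)² = 31.60².
Subtracting pairs of circle equations eliminates x²+y² and gives linear equations (the radical axes):
21.2 x − 119.2 y = 2228.06
98.6 x − 59.4 y = 4922.33
Solving the 2×2 system: x ≈ 43.3, y ≈ -11.0 km.
Check against P (with the unrounded x, y): √((x + 13.9)²+(y − 49.3)²) = 83.11 ≈ 83.11 km. ✓

43.3 km east, -11.0 km north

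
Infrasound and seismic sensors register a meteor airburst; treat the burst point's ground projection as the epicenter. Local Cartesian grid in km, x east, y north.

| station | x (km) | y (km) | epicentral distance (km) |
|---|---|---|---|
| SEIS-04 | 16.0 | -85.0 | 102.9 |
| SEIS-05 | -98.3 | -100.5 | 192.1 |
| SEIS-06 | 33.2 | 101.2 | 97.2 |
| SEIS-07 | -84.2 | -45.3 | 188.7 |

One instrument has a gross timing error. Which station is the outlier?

SEIS-07

Solve using three stations at a time. Using SEIS-04, SEIS-05, SEIS-06 (subtract circle equations pairwise → linear system) gives (x, y) ≈ (60.3, 7.9).
Distances from that point to each station vs reported:
  SEIS-04: calculated 102.9 vs reported 102.9 → residual 0.0 km
  SEIS-05: calculated 192.1 vs reported 192.1 → residual 0.0 km
  SEIS-06: calculated 97.2 vs reported 97.2 → residual 0.0 km
  SEIS-07: calculated 154.0 vs reported 188.7 → residual 34.7 km
SEIS-04, SEIS-05, SEIS-06 are mutually consistent (residuals ≈ 0); SEIS-07 is off by 34.7 km.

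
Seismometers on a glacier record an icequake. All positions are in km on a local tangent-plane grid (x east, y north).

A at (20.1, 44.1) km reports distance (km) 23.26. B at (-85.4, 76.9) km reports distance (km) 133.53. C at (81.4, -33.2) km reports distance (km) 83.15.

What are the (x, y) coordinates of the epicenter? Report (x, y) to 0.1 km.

Circle about each station: (x − 20.1)² + (y − 44.1)² = 23.26²; (x + 85.4)² + (y − 76.9)² = 133.53²; (x − 81.4)² + (y + 33.2)² = 83.15².
Subtracting pairs of circle equations eliminates x²+y² and gives linear equations (the radical axes):
-211.0 x + 65.6 y = -6431.28
122.6 x − 154.6 y = -993.51
Solving the 2×2 system: x ≈ 43.1, y ≈ 40.6 km.

(43.1, 40.6)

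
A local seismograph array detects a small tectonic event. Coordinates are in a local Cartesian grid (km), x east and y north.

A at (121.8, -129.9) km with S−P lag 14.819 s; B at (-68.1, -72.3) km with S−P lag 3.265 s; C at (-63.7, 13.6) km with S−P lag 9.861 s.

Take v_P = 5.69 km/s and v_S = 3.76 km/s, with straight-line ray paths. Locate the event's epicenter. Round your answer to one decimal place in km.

Distance from S−P lag: d = Δt · v_P v_S / (v_P − v_S) = Δt · (5.69·3.76)/(5.69−3.76) ≈ 11.0852·Δt.
So d_A = 164.27, d_B = 36.19, d_C = 109.31 km.
Circle about each station: (x − 121.8)² + (y + 129.9)² = 164.27²; (x + 68.1)² + (y + 72.3)² = 36.19²; (x + 63.7)² + (y − 13.6)² = 109.31².
Subtracting the A equation from the B and C equations removes the quadratic terms:
-379.8 x + 115.2 y = 3830.57
-371.0 x + 287.0 y = -12430.64
Solving the 2×2 system: x ≈ -38.2, y ≈ -92.7 km.
Check against A (with the unrounded x, y): √((x − 121.8)²+(y + 129.9)²) = 164.27 ≈ 164.27 km. ✓

(-38.2, -92.7)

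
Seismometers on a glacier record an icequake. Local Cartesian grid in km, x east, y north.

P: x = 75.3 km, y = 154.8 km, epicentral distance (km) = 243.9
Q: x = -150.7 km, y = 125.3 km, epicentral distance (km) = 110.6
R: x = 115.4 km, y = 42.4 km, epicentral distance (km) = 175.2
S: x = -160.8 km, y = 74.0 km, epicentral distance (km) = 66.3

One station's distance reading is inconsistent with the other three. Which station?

Solve using three stations at a time. Using P, Q, S (subtract circle equations pairwise → linear system) gives (x, y) ≈ (-126.2, 17.5).
Distances from that point to each station vs reported:
  P: calculated 243.9 vs reported 243.9 → residual 0.0 km
  Q: calculated 110.6 vs reported 110.6 → residual 0.0 km
  R: calculated 242.9 vs reported 175.2 → residual 67.7 km
  S: calculated 66.3 vs reported 66.3 → residual 0.0 km
P, Q, S are mutually consistent (residuals ≈ 0); R is off by 67.7 km.

R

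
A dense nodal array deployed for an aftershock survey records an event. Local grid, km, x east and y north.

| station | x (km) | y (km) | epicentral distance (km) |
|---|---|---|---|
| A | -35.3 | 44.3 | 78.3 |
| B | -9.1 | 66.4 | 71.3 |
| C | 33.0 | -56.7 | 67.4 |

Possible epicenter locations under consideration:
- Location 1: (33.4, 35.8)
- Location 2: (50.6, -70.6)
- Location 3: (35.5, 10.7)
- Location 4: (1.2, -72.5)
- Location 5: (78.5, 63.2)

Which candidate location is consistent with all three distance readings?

Location 3

For each candidate, compare |candidate − station| to the reported distance:
Location 1: residuals A 9.1, B 18.9, C 25.1 → max 25.1 km
Location 2: residuals A 65.2, B 78.1, C 45.0 → max 78.1 km
Location 3: residuals A 0.1, B 0.1, C 0.0 → max 0.1 km
Location 4: residuals A 44.1, B 68.0, C 31.9 → max 68.0 km
Location 5: residuals A 37.1, B 16.4, C 60.8 → max 60.8 km
Only Location 3 has all residuals ≈ 0.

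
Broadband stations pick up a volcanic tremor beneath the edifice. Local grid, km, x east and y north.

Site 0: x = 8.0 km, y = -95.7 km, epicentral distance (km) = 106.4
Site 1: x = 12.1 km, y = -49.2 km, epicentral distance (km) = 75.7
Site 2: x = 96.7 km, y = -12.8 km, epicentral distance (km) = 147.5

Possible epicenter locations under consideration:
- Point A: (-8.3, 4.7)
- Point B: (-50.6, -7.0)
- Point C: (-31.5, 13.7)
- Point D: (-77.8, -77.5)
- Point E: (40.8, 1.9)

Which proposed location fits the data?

Point B

For each candidate, compare |candidate − station| to the reported distance:
Point A: residuals Site 0 4.7, Site 1 18.1, Site 2 41.1 → max 41.1 km
Point B: residuals Site 0 0.1, Site 1 0.1, Site 2 0.1 → max 0.1 km
Point C: residuals Site 0 9.9, Site 1 0.8, Site 2 16.6 → max 16.6 km
Point D: residuals Site 0 18.7, Site 1 18.5, Site 2 38.6 → max 38.6 km
Point E: residuals Site 0 3.4, Site 1 17.1, Site 2 89.7 → max 89.7 km
Only Point B has all residuals ≈ 0.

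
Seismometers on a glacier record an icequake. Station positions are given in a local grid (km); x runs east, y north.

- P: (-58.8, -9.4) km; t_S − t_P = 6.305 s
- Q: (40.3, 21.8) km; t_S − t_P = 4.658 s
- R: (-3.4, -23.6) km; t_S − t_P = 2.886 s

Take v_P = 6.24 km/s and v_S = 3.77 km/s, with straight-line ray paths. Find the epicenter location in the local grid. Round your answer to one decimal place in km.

(-0.2, 3.7)

Distance from S−P lag: d = Δt · v_P v_S / (v_P − v_S) = Δt · (6.24·3.77)/(6.24−3.77) ≈ 9.5242·Δt.
So d_P = 60.05, d_Q = 44.36, d_R = 27.49 km.
Circle about each station: (x + 58.8)² + (y + 9.4)² = 60.05²; (x − 40.3)² + (y − 21.8)² = 44.36²; (x + 3.4)² + (y + 23.6)² = 27.49².
Subtracting the P equation from the Q and R equations removes the quadratic terms:
198.2 x + 62.4 y = 191.72
110.8 x − 28.4 y = -126.98
Solving the 2×2 system: x ≈ -0.2, y ≈ 3.7 km.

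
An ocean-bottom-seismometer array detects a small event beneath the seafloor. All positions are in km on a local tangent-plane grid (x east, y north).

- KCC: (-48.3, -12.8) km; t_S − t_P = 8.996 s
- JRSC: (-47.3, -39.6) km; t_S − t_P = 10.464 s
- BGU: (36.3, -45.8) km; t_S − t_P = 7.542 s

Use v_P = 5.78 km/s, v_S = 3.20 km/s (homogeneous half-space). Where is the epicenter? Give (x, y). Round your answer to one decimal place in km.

Distance from S−P lag: d = Δt · v_P v_S / (v_P − v_S) = Δt · (5.78·3.20)/(5.78−3.20) ≈ 7.1690·Δt.
So d_KCC = 64.49, d_JRSC = 75.02, d_BGU = 54.07 km.
Circle about each station: (x + 48.3)² + (y + 12.8)² = 64.49²; (x + 47.3)² + (y + 39.6)² = 75.02²; (x − 36.3)² + (y + 45.8)² = 54.07².
Subtracting the KCC equation from the JRSC and BGU equations removes the quadratic terms:
2.0 x − 53.6 y = -160.32
169.2 x − 66.0 y = 2154.00
Solving the 2×2 system: x ≈ 14.1, y ≈ 3.5 km.

x ≈ 14.1 km, y ≈ 3.5 km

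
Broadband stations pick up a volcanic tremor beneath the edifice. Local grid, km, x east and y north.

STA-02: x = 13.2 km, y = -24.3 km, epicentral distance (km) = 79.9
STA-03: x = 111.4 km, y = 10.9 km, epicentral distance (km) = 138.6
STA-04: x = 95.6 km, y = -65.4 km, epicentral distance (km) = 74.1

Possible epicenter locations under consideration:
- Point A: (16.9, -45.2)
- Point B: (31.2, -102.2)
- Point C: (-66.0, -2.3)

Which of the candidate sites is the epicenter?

For each candidate, compare |candidate − station| to the reported distance:
Point A: residuals STA-02 58.7, STA-03 28.7, STA-04 7.2 → max 58.7 km
Point B: residuals STA-02 0.1, STA-03 0.0, STA-04 0.1 → max 0.1 km
Point C: residuals STA-02 2.3, STA-03 39.3, STA-04 99.4 → max 99.4 km
Only Point B has all residuals ≈ 0.

Point B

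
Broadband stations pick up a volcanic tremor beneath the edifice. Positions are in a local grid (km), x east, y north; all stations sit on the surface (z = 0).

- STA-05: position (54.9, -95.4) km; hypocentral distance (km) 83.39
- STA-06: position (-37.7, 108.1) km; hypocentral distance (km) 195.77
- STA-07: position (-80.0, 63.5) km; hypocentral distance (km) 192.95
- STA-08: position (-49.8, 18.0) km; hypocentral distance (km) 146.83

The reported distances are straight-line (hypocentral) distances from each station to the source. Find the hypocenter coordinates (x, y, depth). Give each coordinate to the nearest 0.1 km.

(65.8, -44.7, 65.3)

Each station gives a sphere (x−x_i)² + (y−y_i)² + z² = d_i² (stations at z=0).
Subtracting the STA-05 sphere from STA-06 and STA-07: z² cancels, leaving linear equations in x and y:
-185.2 x + 407.0 y = -30380.27
-269.8 x + 317.8 y = -31958.73
Solving: x ≈ 65.794, y ≈ -44.706 km (keep extra digits for the depth step; rounded: 65.8, -44.7).
Then from the STA-05 sphere: z² = 83.39² − (x − 54.9)² − (y + 95.4)² with x = 65.794, y = -44.706, so z ≈ 65.310 ≈ 65.3 km.
Check against STA-08 (with the unrounded solution): distance 146.83 ≈ 146.83 km. ✓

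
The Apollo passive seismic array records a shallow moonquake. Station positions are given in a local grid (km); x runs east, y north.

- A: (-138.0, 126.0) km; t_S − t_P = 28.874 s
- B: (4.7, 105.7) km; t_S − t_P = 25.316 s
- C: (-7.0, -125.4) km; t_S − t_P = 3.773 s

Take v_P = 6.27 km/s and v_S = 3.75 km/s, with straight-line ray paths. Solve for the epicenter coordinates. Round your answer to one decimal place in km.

-42.2 km east, -125.8 km north

Distance from S−P lag: d = Δt · v_P v_S / (v_P − v_S) = Δt · (6.27·3.75)/(6.27−3.75) ≈ 9.3304·Δt.
So d_A = 269.40, d_B = 236.21, d_C = 35.20 km.
Circle about each station: (x + 138.0)² + (y − 126.0)² = 269.40²; (x − 4.7)² + (y − 105.7)² = 236.21²; (x + 7.0)² + (y + 125.4)² = 35.20².
Subtracting pairs of circle equations eliminates x²+y² and gives linear equations (the radical axes):
285.4 x − 40.6 y = -6944.22
262.0 x − 502.8 y = 52191.48
Solving the 2×2 system: x ≈ -42.2, y ≈ -125.8 km.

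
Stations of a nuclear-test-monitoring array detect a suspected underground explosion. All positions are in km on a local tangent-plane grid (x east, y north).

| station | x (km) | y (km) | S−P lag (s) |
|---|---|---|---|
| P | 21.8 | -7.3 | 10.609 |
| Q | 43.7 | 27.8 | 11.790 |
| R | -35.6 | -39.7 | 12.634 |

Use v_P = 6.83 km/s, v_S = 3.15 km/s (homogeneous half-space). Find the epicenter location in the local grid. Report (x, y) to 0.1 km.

Distance from S−P lag: d = Δt · v_P v_S / (v_P − v_S) = Δt · (6.83·3.15)/(6.83−3.15) ≈ 5.8463·Δt.
So d_P = 62.02, d_Q = 68.93, d_R = 73.86 km.
Circle about each station: (x − 21.8)² + (y + 7.3)² = 62.02²; (x − 43.7)² + (y − 27.8)² = 68.93²; (x + 35.6)² + (y + 39.7)² = 73.86².
Subtracting the P equation from the Q and R equations removes the quadratic terms:
43.8 x + 70.2 y = 1249.14
-114.8 x − 64.8 y = 706.10
Solving the 2×2 system: x ≈ -25.0, y ≈ 33.4 km.
Check against P (with the unrounded x, y): √((x − 21.8)²+(y + 7.3)²) = 62.02 ≈ 62.02 km. ✓

x ≈ -25.0 km, y ≈ 33.4 km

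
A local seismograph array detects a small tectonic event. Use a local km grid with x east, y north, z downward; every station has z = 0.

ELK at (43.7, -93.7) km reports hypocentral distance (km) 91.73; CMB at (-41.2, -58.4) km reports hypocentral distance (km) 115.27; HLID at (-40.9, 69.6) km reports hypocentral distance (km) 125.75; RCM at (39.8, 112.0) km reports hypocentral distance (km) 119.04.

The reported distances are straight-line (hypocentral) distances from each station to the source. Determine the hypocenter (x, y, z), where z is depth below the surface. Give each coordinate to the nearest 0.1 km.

x ≈ 59.7 km, y ≈ -4.5 km, depth ≈ 14.2 km

Each station gives a sphere (x−x_i)² + (y−y_i)² + z² = d_i² (stations at z=0).
Subtracting the ELK sphere from CMB and HLID: z² cancels, leaving linear equations in x and y:
-169.8 x + 70.6 y = -10454.16
-169.2 x + 326.6 y = -11571.08
Solving: x ≈ 59.695, y ≈ -4.503 km (keep extra digits for the depth step; rounded: 59.7, -4.5).
Then from the ELK sphere: z² = 91.73² − (x − 43.7)² − (y + 93.7)² with x = 59.695, y = -4.503, so z ≈ 14.228 ≈ 14.2 km.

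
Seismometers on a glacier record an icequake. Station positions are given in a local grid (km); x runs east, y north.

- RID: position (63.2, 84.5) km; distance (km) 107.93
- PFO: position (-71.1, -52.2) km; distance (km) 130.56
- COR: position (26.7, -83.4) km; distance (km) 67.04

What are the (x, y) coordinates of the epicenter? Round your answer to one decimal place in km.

(56.2, -23.2)

Circle about each station: (x − 63.2)² + (y − 84.5)² = 107.93²; (x + 71.1)² + (y + 52.2)² = 130.56²; (x − 26.7)² + (y + 83.4)² = 67.04².
Subtracting pairs of circle equations eliminates x²+y² and gives linear equations (the radical axes):
-268.6 x − 273.4 y = -8751.47
-73.0 x − 335.8 y = 3688.48
Solving the 2×2 system: x ≈ 56.2, y ≈ -23.2 km.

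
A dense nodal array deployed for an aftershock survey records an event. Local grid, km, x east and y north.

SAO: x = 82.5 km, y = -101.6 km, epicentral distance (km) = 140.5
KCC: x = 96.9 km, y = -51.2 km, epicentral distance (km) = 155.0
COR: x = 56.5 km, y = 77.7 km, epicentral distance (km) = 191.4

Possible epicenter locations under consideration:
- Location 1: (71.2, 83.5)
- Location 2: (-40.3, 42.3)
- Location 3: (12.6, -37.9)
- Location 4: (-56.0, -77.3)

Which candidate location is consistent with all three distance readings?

Location 4

For each candidate, compare |candidate − station| to the reported distance:
Location 1: residuals SAO 44.9, KCC 17.9, COR 175.6 → max 175.6 km
Location 2: residuals SAO 48.7, KCC 11.0, COR 88.3 → max 88.3 km
Location 3: residuals SAO 45.9, KCC 69.7, COR 67.7 → max 69.7 km
Location 4: residuals SAO 0.1, KCC 0.1, COR 0.1 → max 0.1 km
Only Location 4 has all residuals ≈ 0.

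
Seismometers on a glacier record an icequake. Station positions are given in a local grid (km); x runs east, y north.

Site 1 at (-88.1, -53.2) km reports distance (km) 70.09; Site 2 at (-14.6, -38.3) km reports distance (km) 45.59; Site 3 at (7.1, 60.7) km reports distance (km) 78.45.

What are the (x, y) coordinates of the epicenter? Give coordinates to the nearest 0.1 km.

Circle about each station: (x + 88.1)² + (y + 53.2)² = 70.09²; (x + 14.6)² + (y + 38.3)² = 45.59²; (x − 7.1)² + (y − 60.7)² = 78.45².
Subtracting the Site 1 equation from the Site 2 and Site 3 equations removes the quadratic terms:
147.0 x + 29.8 y = -6077.64
190.4 x + 227.8 y = -8098.74
Solving the 2×2 system: x ≈ -41.1, y ≈ -1.2 km.

(-41.1, -1.2)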